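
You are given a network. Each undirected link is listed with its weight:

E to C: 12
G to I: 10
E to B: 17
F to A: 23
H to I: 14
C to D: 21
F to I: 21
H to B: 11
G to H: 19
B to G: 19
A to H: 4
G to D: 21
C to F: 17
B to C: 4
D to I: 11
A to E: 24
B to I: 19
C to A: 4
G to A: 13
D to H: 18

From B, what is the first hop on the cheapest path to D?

Compare a few routes:
B - H - D: 11+18 = 29
B - C - A - H - D: 4+4+4+18 = 30
B - I - D: 19+11 = 30
B - C - D: 4+21 = 25
The minimum is 25 via B - C - D.
So from B the first move is to C.

C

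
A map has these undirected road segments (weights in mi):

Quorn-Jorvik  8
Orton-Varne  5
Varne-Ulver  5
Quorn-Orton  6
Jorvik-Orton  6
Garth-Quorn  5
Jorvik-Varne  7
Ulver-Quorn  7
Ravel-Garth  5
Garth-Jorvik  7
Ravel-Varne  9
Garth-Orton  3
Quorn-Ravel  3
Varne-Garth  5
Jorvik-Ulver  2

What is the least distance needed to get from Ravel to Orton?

Candidate routes:
Ravel - Garth - Orton: 5+3 = 8
Ravel - Quorn - Garth - Orton: 3+5+3 = 11
Ravel - Quorn - Orton: 3+6 = 9
Cheapest is Ravel - Garth - Orton at 8 mi.

8 mi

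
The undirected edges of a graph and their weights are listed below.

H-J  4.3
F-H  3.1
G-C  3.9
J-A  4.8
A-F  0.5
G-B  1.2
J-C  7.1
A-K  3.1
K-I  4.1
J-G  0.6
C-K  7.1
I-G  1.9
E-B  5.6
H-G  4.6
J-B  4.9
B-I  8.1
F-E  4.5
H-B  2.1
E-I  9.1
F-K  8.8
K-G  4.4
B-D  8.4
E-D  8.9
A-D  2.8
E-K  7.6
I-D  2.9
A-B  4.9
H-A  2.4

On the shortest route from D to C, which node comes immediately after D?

Candidate routes:
D → A → H → B → G → C: 2.8+2.4+2.1+1.2+3.9 = 12.4
D → I → G → C: 2.9+1.9+3.9 = 8.7
D → A → J → G → C: 2.8+4.8+0.6+3.9 = 12.1
The minimum is 8.7 via D → I → G → C.
So from D the first move is to I.

I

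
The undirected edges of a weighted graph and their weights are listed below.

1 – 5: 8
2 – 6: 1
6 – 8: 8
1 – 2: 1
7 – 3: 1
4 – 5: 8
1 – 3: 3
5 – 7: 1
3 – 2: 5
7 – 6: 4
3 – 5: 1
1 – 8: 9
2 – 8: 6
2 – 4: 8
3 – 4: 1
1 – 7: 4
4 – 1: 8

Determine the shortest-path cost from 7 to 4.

2

Enumerating some paths:
7–5–3–4: 1+1+1 = 3
7–3–4: 1+1 = 2
The minimum is 2 via 7–3–4.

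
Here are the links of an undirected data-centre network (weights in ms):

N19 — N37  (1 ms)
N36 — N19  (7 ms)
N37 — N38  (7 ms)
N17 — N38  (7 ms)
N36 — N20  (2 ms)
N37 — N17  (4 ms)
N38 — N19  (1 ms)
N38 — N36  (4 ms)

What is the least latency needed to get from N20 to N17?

12 ms

Shortest distances from N20:
N20: 0
N36: 2  (via N20)
N38: 6  (via N36)
N19: 7  (via N38)
N37: 8  (via N19)
N17: 12  (via N37)
Shortest route: N20 → N36 → N38 → N19 → N37 → N17 = 12 ms.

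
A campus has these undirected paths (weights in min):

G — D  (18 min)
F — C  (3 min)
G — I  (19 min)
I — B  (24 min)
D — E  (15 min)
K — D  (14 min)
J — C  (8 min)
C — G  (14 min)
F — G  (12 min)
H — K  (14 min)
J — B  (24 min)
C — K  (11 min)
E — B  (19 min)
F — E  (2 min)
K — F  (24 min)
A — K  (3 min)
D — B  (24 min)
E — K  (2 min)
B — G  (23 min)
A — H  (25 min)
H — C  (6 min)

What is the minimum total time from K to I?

35 min

Candidate routes:
K–C–G–I: 11+14+19 = 44
K–E–F–C–G–I: 2+2+3+14+19 = 40
K–E–F–G–I: 2+2+12+19 = 35
The minimum is 35 min via K–E–F–G–I.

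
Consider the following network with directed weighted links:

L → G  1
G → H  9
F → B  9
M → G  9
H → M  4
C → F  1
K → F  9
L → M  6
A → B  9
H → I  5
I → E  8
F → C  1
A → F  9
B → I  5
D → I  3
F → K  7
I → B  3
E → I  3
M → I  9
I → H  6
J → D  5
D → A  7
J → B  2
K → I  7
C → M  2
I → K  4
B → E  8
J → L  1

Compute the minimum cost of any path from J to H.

11

Shortest distances from J:
J: 0
L: 1  (via J)
B: 2  (via J)
G: 2  (via L)
D: 5  (via J)
I: 7  (via B)
M: 7  (via L)
E: 10  (via B)
H: 11  (via G)
Shortest route: J → L → G → H = 11.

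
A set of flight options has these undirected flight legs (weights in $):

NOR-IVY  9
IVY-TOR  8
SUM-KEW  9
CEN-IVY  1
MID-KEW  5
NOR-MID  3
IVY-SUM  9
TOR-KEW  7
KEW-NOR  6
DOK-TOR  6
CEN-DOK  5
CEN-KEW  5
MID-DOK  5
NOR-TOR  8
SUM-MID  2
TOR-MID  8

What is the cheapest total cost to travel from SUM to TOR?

$10

Shortest distances from SUM:
SUM: 0
MID: 2  (via SUM)
NOR: 5  (via MID)
KEW: 7  (via MID)
DOK: 7  (via MID)
IVY: 9  (via SUM)
TOR: 10  (via MID)
Shortest route: SUM–MID–TOR = $10.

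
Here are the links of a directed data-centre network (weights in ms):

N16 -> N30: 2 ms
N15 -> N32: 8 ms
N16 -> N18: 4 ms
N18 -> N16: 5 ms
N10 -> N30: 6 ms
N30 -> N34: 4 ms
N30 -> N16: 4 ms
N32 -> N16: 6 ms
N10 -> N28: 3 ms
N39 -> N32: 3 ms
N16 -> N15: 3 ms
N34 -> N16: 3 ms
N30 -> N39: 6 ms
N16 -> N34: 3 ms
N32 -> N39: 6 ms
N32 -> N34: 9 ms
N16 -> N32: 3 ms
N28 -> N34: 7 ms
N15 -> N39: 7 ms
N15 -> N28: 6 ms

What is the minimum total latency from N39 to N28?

18 ms

Compare a few routes:
N39–N32–N16–N15–N28: 3+6+3+6 = 18
N39–N32–N34–N16–N15–N28: 3+9+3+3+6 = 24
The minimum is 18 ms via N39–N32–N16–N15–N28.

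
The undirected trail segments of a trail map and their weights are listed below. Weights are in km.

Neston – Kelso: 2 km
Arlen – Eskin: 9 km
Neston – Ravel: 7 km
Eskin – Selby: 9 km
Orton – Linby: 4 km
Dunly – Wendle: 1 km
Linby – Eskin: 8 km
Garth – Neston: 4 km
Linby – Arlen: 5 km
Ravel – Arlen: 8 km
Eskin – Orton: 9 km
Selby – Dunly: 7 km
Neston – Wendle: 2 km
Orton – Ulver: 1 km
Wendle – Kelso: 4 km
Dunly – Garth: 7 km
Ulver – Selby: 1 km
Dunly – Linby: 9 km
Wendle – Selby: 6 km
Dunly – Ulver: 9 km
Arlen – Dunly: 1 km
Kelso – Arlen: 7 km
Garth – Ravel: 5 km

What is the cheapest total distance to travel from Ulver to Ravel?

Candidate routes:
Ulver → Selby → Wendle → Neston → Ravel: 1+6+2+7 = 16
Ulver → Selby → Wendle → Dunly → Arlen → Ravel: 1+6+1+1+8 = 17
Ulver → Selby → Dunly → Arlen → Ravel: 1+7+1+8 = 17
Cheapest is Ulver → Selby → Wendle → Neston → Ravel at 16 km.

16 km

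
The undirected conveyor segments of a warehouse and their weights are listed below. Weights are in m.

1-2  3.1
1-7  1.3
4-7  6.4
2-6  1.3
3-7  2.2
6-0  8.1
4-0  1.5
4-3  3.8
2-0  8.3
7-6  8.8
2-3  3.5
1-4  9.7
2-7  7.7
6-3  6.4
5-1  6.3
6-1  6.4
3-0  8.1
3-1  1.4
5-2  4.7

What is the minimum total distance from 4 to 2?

Candidate routes:
4 → 3 → 2: 3.8+3.5 = 7.3
4 → 0 → 2: 1.5+8.3 = 9.8
4 → 3 → 1 → 2: 3.8+1.4+3.1 = 8.3
The minimum is 7.3 m via 4 → 3 → 2.

7.3 m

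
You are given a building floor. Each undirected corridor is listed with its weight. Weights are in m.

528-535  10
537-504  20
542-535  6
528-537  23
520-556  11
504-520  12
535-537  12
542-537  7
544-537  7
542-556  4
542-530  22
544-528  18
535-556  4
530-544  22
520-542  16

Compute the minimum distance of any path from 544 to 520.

Enumerating some paths:
544 - 537 - 542 - 520: 7+7+16 = 30
544 - 537 - 542 - 556 - 520: 7+7+4+11 = 29
544 - 537 - 535 - 556 - 520: 7+12+4+11 = 34
The minimum is 29 m via 544 - 537 - 542 - 556 - 520.

29 m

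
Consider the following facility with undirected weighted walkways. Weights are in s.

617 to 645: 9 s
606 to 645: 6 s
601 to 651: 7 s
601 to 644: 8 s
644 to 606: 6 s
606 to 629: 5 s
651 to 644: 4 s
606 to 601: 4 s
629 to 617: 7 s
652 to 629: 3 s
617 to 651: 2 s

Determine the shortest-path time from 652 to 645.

14 s

Compare a few routes:
652 → 629 → 617 → 651 → 601 → 606 → 645: 3+7+2+7+4+6 = 29
652 → 629 → 617 → 651 → 644 → 606 → 645: 3+7+2+4+6+6 = 28
652 → 629 → 617 → 645: 3+7+9 = 19
652 → 629 → 606 → 645: 3+5+6 = 14
Cheapest is 652 → 629 → 606 → 645 at 14 s.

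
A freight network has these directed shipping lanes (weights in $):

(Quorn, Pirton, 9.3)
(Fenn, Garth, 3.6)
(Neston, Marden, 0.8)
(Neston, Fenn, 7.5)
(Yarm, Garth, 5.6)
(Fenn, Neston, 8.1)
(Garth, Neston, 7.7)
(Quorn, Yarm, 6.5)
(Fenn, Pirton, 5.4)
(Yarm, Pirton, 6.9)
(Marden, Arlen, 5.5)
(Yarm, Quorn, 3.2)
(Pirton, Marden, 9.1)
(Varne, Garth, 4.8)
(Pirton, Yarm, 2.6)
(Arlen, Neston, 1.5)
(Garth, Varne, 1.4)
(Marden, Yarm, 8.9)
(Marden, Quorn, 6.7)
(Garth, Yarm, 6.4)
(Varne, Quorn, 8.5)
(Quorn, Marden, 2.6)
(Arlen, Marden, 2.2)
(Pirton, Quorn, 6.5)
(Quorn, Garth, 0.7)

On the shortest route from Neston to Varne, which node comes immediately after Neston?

Marden

Enumerating some paths:
Neston → Marden → Quorn → Garth → Varne: 0.8+6.7+0.7+1.4 = 9.6
Neston → Fenn → Garth → Varne: 7.5+3.6+1.4 = 12.5
Neston → Marden → Yarm → Garth → Varne: 0.8+8.9+5.6+1.4 = 16.7
Neston → Marden → Yarm → Quorn → Garth → Varne: 0.8+8.9+3.2+0.7+1.4 = 15
The minimum is $9.6 via Neston → Marden → Quorn → Garth → Varne.
So from Neston the first move is to Marden.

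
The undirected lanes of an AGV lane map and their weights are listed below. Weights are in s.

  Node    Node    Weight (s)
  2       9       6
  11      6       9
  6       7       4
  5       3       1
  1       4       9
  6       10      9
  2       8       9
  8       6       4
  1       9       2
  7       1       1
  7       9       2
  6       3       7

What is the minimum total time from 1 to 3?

12 s

Enumerating some paths:
1–7–6–3: 1+4+7 = 12
1–9–7–6–3: 2+2+4+7 = 15
The minimum is 12 s via 1–7–6–3.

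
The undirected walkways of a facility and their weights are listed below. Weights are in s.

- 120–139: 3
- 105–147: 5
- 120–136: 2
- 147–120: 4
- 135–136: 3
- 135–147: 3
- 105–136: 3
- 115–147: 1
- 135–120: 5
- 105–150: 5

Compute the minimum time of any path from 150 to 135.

11 s

Running Dijkstra from 150:
150: 0
105: 5  (via 150)
136: 8  (via 105)
120: 10  (via 136)
147: 10  (via 105)
115: 11  (via 147)
135: 11  (via 136)
Shortest route: 150–105–136–135 = 11 s.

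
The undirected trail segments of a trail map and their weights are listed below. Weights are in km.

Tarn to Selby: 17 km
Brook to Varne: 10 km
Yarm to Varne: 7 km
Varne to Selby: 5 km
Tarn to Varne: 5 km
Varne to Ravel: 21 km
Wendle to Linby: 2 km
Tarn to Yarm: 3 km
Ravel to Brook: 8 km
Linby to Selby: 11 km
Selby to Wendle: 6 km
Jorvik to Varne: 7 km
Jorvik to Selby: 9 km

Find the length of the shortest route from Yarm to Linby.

20 km

Settle nodes by increasing distance from Yarm:
Yarm: 0
Tarn: 3  (via Yarm)
Varne: 7  (via Yarm)
Selby: 12  (via Varne)
Jorvik: 14  (via Varne)
Brook: 17  (via Varne)
Wendle: 18  (via Selby)
Linby: 20  (via Wendle)
Shortest route: Yarm–Varne–Selby–Wendle–Linby = 20 km.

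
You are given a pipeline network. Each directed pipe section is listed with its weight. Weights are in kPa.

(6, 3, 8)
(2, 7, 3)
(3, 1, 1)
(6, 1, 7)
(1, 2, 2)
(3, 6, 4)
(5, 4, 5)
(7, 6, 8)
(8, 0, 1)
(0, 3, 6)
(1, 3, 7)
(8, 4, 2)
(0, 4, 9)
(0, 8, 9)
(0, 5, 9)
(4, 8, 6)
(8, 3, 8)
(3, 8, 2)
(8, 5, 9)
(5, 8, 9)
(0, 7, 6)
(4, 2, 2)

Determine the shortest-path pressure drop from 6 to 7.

Settle nodes by increasing distance from 6:
6: 0
1: 7  (via 6)
3: 8  (via 6)
2: 9  (via 1)
8: 10  (via 3)
0: 11  (via 8)
4: 12  (via 8)
7: 12  (via 2)
Shortest route: 6–1–2–7 = 12 kPa.

12 kPa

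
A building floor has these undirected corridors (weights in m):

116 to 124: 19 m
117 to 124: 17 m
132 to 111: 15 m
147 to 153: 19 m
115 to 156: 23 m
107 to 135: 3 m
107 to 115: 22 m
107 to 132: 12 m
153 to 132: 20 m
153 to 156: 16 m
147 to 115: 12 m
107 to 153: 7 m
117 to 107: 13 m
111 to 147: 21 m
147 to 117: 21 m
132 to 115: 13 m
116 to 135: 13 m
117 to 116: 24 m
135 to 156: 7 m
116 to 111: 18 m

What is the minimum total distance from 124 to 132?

42 m

Compare a few routes:
124 → 116 → 135 → 107 → 132: 19+13+3+12 = 47
124 → 117 → 107 → 132: 17+13+12 = 42
Cheapest is 124 → 117 → 107 → 132 at 42 m.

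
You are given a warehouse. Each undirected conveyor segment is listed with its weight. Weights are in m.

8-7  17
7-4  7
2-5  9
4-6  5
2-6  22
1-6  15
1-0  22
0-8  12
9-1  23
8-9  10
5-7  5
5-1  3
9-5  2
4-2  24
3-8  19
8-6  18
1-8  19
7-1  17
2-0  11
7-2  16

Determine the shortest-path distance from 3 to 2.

Settle nodes by increasing distance from 3:
3: 0
8: 19  (via 3)
9: 29  (via 8)
0: 31  (via 8)
5: 31  (via 9)
1: 34  (via 5)
7: 36  (via 8)
6: 37  (via 8)
2: 40  (via 5)
Shortest route: 3–8–9–5–2 = 40 m.

40 m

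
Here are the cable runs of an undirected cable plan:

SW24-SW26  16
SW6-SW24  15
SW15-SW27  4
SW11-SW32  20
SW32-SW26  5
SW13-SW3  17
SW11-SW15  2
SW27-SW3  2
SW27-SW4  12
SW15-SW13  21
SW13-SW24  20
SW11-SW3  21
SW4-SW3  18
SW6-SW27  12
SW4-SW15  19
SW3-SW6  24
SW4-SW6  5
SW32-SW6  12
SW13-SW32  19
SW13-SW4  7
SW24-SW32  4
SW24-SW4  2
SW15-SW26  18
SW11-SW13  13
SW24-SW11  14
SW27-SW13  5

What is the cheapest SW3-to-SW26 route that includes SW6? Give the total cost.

Best SW3 to SW6: SW3–SW27–SW6 costing 14
Shortest SW6→SW26: SW6–SW4–SW24–SW32–SW26 = 16
Total via SW6: 14 + 16 = 30.

30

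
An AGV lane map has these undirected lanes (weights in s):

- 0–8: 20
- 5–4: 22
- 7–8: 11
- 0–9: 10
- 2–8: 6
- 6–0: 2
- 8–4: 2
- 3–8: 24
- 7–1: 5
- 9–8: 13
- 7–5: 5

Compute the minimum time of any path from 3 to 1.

Enumerating some paths:
3 → 8 → 4 → 5 → 7 → 1: 24+2+22+5+5 = 58
3 → 8 → 7 → 1: 24+11+5 = 40
The minimum is 40 s via 3 → 8 → 7 → 1.

40 s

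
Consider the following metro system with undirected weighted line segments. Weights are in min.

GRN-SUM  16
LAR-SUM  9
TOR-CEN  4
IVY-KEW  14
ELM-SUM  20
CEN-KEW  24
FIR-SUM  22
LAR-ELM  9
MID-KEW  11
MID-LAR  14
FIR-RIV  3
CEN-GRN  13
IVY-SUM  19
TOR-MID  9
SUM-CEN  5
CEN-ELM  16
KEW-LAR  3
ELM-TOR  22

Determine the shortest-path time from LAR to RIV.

Shortest distances from LAR:
LAR: 0
KEW: 3  (via LAR)
SUM: 9  (via LAR)
ELM: 9  (via LAR)
CEN: 14  (via SUM)
MID: 14  (via LAR)
IVY: 17  (via KEW)
TOR: 18  (via CEN)
GRN: 25  (via SUM)
FIR: 31  (via SUM)
RIV: 34  (via FIR)
Shortest route: LAR–SUM–FIR–RIV = 34 min.

34 min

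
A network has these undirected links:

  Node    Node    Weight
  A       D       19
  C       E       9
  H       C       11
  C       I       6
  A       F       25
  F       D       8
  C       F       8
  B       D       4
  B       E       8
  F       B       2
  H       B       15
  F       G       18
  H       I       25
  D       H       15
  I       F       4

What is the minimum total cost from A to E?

31

Running Dijkstra from A:
A: 0
D: 19  (via A)
B: 23  (via D)
F: 25  (via A)
I: 29  (via F)
E: 31  (via B)
Shortest route: A → D → B → E = 31.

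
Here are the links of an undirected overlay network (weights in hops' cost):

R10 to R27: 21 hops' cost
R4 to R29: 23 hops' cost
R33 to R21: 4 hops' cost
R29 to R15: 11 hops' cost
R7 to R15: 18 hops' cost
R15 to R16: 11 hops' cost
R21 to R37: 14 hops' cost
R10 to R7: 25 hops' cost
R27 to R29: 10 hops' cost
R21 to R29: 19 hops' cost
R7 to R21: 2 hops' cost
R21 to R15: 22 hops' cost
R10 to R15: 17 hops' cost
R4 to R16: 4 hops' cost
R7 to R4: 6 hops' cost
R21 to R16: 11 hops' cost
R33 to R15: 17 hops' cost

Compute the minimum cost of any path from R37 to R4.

22 hops' cost

Running Dijkstra from R37:
R37: 0
R21: 14  (via R37)
R7: 16  (via R21)
R33: 18  (via R21)
R4: 22  (via R7)
Shortest route: R37–R21–R7–R4 = 22 hops' cost.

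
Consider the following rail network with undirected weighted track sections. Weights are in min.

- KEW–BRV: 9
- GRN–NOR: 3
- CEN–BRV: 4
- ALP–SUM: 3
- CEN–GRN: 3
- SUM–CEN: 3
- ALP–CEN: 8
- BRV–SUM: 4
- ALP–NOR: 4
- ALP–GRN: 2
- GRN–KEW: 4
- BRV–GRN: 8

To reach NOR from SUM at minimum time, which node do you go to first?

Compare a few routes:
SUM → ALP → GRN → NOR: 3+2+3 = 8
SUM → ALP → NOR: 3+4 = 7
Cheapest is SUM → ALP → NOR at 7 min.
So from SUM the first move is to ALP.

ALP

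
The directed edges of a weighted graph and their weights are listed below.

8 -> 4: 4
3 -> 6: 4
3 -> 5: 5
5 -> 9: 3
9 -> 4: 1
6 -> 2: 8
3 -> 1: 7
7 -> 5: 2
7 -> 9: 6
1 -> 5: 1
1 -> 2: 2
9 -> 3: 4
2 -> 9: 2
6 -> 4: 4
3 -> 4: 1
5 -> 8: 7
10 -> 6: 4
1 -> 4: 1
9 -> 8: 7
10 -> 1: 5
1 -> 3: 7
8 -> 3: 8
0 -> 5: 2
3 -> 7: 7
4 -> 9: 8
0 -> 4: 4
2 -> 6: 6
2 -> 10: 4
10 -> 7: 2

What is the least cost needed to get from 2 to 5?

Enumerating some paths:
2–10–1–5: 4+5+1 = 10
2–10–7–5: 4+2+2 = 8
2–9–3–5: 2+4+5 = 11
Cheapest is 2–10–7–5 at 8.

8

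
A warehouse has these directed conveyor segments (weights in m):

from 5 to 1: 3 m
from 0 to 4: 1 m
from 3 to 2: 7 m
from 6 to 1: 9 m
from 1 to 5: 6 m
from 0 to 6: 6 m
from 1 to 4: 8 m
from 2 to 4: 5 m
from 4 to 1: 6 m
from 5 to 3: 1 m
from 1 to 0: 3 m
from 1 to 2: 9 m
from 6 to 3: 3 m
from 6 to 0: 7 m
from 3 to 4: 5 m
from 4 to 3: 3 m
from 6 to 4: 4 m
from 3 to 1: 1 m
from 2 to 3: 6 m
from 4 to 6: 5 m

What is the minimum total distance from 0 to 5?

11 m

Compare a few routes:
0 - 4 - 1 - 5: 1+6+6 = 13
0 - 4 - 3 - 1 - 5: 1+3+1+6 = 11
0 - 4 - 6 - 3 - 1 - 5: 1+5+3+1+6 = 16
0 - 6 - 3 - 1 - 5: 6+3+1+6 = 16
Cheapest is 0 - 4 - 3 - 1 - 5 at 11 m.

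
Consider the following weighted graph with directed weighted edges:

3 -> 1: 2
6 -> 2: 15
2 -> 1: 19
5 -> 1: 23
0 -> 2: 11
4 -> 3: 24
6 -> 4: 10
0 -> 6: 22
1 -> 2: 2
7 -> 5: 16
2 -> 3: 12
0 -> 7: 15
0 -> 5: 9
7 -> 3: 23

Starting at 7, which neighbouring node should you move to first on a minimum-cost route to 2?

3

Enumerating some paths:
7 - 3 - 1 - 2: 23+2+2 = 27
7 - 5 - 1 - 2: 16+23+2 = 41
The minimum is 27 via 7 - 3 - 1 - 2.
So from 7 the first move is to 3.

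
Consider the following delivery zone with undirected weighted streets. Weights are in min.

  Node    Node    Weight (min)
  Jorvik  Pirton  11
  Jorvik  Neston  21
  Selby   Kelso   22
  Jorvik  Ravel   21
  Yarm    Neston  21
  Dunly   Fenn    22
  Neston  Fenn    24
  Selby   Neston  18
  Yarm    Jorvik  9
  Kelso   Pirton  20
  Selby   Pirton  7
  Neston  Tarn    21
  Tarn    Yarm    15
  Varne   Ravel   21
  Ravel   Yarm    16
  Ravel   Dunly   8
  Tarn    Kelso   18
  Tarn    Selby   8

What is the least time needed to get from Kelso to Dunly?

Candidate routes:
Kelso - Pirton - Jorvik - Ravel - Dunly: 20+11+21+8 = 60
Kelso - Tarn - Yarm - Ravel - Dunly: 18+15+16+8 = 57
Cheapest is Kelso - Tarn - Yarm - Ravel - Dunly at 57 min.

57 min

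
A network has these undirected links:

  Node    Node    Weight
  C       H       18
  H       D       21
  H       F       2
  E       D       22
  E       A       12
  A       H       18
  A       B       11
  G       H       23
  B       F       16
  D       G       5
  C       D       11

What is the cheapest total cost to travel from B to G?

Shortest distances from B:
B: 0
A: 11  (via B)
F: 16  (via B)
H: 18  (via F)
E: 23  (via A)
C: 36  (via H)
D: 39  (via H)
G: 41  (via H)
Shortest route: B–F–H–G = 41.

41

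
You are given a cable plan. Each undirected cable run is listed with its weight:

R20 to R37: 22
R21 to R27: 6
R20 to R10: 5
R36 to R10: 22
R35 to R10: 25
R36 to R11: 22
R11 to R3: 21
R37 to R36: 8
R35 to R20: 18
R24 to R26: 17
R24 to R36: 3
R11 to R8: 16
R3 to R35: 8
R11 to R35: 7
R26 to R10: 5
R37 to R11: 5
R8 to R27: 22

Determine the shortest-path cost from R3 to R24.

31

Candidate routes:
R3–R35–R11–R37–R36–R24: 8+7+5+8+3 = 31
R3–R11–R37–R36–R24: 21+5+8+3 = 37
Cheapest is R3–R35–R11–R37–R36–R24 at 31.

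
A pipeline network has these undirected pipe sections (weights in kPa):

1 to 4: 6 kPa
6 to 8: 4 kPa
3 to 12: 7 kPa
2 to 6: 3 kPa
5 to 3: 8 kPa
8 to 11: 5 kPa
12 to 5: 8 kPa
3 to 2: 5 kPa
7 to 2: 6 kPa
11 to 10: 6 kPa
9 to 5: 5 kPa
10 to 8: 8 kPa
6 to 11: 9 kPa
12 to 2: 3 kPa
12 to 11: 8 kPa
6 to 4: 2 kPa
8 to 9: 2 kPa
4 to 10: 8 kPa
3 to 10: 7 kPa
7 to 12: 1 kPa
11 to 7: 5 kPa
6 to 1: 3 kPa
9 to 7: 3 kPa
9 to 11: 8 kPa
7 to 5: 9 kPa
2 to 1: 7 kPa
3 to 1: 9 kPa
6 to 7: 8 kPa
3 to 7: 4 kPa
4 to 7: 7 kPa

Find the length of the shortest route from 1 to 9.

9 kPa

Compare a few routes:
1 - 6 - 8 - 9: 3+4+2 = 9
1 - 6 - 2 - 12 - 7 - 9: 3+3+3+1+3 = 13
Cheapest is 1 - 6 - 8 - 9 at 9 kPa.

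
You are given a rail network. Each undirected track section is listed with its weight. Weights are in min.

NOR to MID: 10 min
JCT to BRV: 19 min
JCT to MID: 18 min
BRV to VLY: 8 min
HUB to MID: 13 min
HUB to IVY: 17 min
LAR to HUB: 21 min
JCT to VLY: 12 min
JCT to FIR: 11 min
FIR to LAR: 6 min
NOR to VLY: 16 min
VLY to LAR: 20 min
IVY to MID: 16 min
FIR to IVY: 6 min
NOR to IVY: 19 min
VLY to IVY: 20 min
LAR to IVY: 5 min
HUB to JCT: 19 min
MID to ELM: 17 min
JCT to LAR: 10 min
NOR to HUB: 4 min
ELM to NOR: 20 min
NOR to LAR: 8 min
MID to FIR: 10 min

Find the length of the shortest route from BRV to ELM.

44 min

Running Dijkstra from BRV:
BRV: 0
VLY: 8  (via BRV)
JCT: 19  (via BRV)
NOR: 24  (via VLY)
IVY: 28  (via VLY)
LAR: 28  (via VLY)
HUB: 28  (via NOR)
FIR: 30  (via JCT)
MID: 34  (via NOR)
ELM: 44  (via NOR)
Shortest route: BRV–VLY–NOR–ELM = 44 min.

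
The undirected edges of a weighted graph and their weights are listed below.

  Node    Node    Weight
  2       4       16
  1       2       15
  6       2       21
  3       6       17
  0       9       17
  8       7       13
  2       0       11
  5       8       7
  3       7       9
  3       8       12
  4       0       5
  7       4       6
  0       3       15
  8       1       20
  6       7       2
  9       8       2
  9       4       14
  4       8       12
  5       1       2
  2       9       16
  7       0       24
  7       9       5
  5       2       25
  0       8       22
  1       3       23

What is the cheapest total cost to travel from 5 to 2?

17

Settle nodes by increasing distance from 5:
5: 0
1: 2  (via 5)
8: 7  (via 5)
9: 9  (via 8)
7: 14  (via 9)
6: 16  (via 7)
2: 17  (via 1)
Shortest route: 5 → 1 → 2 = 17.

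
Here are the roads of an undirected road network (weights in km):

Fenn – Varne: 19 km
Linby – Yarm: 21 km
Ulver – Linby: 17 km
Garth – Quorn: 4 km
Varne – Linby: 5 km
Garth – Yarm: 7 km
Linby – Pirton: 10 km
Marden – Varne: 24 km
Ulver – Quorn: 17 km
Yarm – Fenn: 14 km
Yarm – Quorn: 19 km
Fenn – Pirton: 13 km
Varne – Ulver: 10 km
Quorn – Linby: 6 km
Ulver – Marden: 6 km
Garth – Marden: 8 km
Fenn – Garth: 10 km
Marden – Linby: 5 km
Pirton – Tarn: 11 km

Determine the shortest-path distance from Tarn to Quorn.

27 km

Shortest distances from Tarn:
Tarn: 0
Pirton: 11  (via Tarn)
Linby: 21  (via Pirton)
Fenn: 24  (via Pirton)
Varne: 26  (via Linby)
Marden: 26  (via Linby)
Quorn: 27  (via Linby)
Shortest route: Tarn–Pirton–Linby–Quorn = 27 km.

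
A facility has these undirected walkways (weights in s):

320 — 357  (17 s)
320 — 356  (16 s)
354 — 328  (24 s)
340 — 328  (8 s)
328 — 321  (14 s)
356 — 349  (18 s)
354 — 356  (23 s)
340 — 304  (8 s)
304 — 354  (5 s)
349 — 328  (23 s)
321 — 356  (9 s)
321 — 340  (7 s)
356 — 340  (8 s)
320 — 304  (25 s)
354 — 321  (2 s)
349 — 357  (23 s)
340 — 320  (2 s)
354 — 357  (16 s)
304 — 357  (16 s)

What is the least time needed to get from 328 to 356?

16 s

Compare a few routes:
328 - 321 - 356: 14+9 = 23
328 - 340 - 356: 8+8 = 16
328 - 340 - 321 - 356: 8+7+9 = 24
Cheapest is 328 - 340 - 356 at 16 s.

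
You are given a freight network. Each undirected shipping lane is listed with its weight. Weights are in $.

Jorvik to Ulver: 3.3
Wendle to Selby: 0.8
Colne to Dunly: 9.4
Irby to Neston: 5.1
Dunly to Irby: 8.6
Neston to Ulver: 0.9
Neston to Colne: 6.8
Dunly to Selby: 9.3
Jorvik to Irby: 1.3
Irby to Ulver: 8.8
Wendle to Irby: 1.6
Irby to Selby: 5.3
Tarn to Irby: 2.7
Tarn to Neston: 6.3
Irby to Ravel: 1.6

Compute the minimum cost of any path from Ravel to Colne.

$13.5

Running Dijkstra from Ravel:
Ravel: 0
Irby: 1.6  (via Ravel)
Jorvik: 2.9  (via Irby)
Wendle: 3.2  (via Irby)
Selby: 4  (via Wendle)
Tarn: 4.3  (via Irby)
Ulver: 6.2  (via Jorvik)
Neston: 6.7  (via Irby)
Dunly: 10.2  (via Irby)
Colne: 13.5  (via Neston)
Shortest route: Ravel → Irby → Neston → Colne = $13.5.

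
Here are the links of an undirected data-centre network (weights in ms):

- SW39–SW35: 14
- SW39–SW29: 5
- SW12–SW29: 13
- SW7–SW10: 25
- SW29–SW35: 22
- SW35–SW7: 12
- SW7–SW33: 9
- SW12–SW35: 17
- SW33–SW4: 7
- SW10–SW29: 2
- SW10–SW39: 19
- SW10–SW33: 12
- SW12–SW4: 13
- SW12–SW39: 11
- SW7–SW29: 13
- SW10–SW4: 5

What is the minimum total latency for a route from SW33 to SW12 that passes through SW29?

Shortest SW33→SW29: SW33 → SW10 → SW29 = 14
Best SW29 to SW12: SW29 → SW12 costing 13
Total via SW29: 14 + 13 = 27 ms.

27 ms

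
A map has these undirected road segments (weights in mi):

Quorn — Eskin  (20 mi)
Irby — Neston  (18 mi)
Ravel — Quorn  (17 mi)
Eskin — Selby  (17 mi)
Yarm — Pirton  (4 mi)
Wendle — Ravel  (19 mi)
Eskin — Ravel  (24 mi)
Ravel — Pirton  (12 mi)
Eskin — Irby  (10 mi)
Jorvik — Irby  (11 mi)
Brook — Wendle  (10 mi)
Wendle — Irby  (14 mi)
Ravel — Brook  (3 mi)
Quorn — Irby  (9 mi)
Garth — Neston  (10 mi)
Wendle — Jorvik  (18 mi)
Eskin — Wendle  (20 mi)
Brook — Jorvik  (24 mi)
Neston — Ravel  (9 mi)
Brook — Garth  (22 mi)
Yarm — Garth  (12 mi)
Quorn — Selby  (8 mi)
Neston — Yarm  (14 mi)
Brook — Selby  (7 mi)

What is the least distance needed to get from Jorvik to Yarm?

Enumerating some paths:
Jorvik–Irby–Neston–Yarm: 11+18+14 = 43
Jorvik–Wendle–Brook–Ravel–Pirton–Yarm: 18+10+3+12+4 = 47
Cheapest is Jorvik–Irby–Neston–Yarm at 43 mi.

43 mi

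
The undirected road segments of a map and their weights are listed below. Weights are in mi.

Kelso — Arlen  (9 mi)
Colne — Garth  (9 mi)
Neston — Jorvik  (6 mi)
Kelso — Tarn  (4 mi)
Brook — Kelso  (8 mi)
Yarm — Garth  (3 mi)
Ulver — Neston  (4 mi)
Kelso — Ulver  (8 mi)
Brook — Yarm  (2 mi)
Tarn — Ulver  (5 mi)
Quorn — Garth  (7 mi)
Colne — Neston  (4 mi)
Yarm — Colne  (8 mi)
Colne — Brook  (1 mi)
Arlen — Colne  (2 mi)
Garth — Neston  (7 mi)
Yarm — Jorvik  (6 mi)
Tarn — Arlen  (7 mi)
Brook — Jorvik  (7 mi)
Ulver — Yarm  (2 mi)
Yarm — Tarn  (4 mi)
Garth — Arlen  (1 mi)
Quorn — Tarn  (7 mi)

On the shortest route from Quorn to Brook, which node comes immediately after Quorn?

Candidate routes:
Quorn–Tarn–Ulver–Yarm–Brook: 7+5+2+2 = 16
Quorn–Tarn–Yarm–Brook: 7+4+2 = 13
Quorn–Garth–Yarm–Brook: 7+3+2 = 12
Quorn–Garth–Arlen–Colne–Brook: 7+1+2+1 = 11
The minimum is 11 mi via Quorn–Garth–Arlen–Colne–Brook.
So from Quorn the first move is to Garth.

Garth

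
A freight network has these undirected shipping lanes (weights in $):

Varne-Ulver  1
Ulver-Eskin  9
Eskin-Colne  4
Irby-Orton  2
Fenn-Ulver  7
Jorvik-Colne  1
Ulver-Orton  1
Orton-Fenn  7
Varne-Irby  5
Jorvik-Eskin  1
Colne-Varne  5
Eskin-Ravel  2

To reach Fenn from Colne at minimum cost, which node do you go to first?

Varne

Candidate routes:
Colne → Varne → Ulver → Orton → Fenn: 5+1+1+7 = 14
Colne → Jorvik → Eskin → Ulver → Fenn: 1+1+9+7 = 18
Colne → Varne → Ulver → Fenn: 5+1+7 = 13
Cheapest is Colne → Varne → Ulver → Fenn at $13.
So from Colne the first move is to Varne.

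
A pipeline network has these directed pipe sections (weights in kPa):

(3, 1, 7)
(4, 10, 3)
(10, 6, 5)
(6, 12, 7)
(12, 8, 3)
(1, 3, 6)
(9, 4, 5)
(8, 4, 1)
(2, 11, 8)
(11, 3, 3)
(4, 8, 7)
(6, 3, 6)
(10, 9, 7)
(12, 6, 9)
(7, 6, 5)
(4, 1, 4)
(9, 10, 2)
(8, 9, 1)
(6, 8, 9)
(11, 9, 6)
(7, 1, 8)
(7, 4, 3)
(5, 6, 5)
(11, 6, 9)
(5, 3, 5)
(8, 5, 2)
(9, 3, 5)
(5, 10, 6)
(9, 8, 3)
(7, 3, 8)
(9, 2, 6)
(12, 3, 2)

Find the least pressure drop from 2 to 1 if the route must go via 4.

22 kPa

Shortest 2→4: 2–11–9–8–4 = 18
Best 4 to 1: 4–1 costing 4
Total via 4: 18 + 4 = 22 kPa.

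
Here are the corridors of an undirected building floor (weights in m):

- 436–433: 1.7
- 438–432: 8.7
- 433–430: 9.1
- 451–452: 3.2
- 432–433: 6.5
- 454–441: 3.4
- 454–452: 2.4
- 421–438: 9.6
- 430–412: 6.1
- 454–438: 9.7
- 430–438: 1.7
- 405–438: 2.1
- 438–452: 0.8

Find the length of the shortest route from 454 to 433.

Running Dijkstra from 454:
454: 0
452: 2.4  (via 454)
438: 3.2  (via 452)
441: 3.4  (via 454)
430: 4.9  (via 438)
405: 5.3  (via 438)
451: 5.6  (via 452)
412: 11  (via 430)
432: 11.9  (via 438)
421: 12.8  (via 438)
433: 14  (via 430)
Shortest route: 454–452–438–430–433 = 14 m.

14 m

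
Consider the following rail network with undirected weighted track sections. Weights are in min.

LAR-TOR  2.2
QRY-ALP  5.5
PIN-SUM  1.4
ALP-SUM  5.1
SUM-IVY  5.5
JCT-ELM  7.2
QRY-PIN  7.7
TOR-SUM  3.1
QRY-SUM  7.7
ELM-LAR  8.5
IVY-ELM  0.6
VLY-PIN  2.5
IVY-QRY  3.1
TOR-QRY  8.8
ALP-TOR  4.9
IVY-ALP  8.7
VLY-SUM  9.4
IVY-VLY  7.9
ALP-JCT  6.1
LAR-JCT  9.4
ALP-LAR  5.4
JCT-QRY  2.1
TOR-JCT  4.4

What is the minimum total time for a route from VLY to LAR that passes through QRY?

Shortest VLY→QRY: VLY → PIN → QRY = 10.2
Shortest QRY→LAR: QRY → JCT → TOR → LAR = 8.7
Total via QRY: 10.2 + 8.7 = 18.9 min.

18.9 min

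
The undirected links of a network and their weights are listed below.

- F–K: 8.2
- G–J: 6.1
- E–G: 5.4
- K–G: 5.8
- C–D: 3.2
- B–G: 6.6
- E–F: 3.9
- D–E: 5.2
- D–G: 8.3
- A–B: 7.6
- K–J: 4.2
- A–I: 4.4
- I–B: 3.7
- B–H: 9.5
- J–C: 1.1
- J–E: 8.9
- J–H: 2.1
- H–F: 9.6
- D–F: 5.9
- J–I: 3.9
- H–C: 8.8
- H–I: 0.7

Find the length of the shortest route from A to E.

16.1

Settle nodes by increasing distance from A:
A: 0
I: 4.4  (via A)
H: 5.1  (via I)
J: 7.2  (via H)
B: 7.6  (via A)
C: 8.3  (via J)
K: 11.4  (via J)
D: 11.5  (via C)
G: 13.3  (via J)
F: 14.7  (via H)
E: 16.1  (via J)
Shortest route: A → I → H → J → E = 16.1.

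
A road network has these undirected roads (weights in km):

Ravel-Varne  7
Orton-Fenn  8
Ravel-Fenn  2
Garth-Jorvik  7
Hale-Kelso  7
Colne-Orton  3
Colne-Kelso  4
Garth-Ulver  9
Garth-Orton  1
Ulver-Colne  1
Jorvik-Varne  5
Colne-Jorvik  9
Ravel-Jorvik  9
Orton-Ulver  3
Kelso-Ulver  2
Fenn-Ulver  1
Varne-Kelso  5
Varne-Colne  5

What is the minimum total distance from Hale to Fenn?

10 km

Shortest distances from Hale:
Hale: 0
Kelso: 7  (via Hale)
Ulver: 9  (via Kelso)
Colne: 10  (via Ulver)
Fenn: 10  (via Ulver)
Shortest route: Hale → Kelso → Ulver → Fenn = 10 km.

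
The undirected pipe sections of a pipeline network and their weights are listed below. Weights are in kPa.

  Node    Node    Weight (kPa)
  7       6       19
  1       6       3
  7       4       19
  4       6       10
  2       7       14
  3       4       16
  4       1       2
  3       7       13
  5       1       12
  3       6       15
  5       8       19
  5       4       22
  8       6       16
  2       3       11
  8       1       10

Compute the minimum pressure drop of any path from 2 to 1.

Compare a few routes:
2 - 3 - 6 - 1: 11+15+3 = 29
2 - 3 - 6 - 4 - 1: 11+15+10+2 = 38
2 - 7 - 4 - 1: 14+19+2 = 35
2 - 7 - 6 - 1: 14+19+3 = 36
Cheapest is 2 - 3 - 6 - 1 at 29 kPa.

29 kPa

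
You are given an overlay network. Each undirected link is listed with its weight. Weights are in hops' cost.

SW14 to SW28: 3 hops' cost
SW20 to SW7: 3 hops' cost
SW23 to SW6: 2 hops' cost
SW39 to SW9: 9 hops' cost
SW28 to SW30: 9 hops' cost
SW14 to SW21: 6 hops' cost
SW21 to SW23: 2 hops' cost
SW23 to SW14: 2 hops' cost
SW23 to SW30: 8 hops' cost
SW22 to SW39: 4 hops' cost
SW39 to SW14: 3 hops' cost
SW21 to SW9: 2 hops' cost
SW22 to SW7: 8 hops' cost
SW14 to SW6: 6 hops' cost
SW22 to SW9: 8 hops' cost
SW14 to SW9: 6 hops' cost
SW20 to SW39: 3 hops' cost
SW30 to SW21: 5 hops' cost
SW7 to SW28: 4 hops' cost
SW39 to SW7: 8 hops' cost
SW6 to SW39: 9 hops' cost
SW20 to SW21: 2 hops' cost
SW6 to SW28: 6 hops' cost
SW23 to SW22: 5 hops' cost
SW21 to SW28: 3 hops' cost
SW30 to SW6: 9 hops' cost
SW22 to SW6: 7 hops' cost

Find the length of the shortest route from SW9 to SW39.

7 hops' cost

Enumerating some paths:
SW9 → SW21 → SW23 → SW14 → SW39: 2+2+2+3 = 9
SW9 → SW21 → SW20 → SW39: 2+2+3 = 7
Cheapest is SW9 → SW21 → SW20 → SW39 at 7 hops' cost.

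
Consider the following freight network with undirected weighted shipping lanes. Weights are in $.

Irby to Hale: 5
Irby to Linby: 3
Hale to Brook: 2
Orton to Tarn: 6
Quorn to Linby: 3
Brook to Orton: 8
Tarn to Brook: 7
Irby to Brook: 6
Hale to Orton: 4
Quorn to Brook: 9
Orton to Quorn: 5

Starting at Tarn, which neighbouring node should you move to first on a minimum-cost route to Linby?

Compare a few routes:
Tarn - Brook - Irby - Linby: 7+6+3 = 16
Tarn - Orton - Quorn - Linby: 6+5+3 = 14
Cheapest is Tarn - Orton - Quorn - Linby at $14.
So from Tarn the first move is to Orton.

Orton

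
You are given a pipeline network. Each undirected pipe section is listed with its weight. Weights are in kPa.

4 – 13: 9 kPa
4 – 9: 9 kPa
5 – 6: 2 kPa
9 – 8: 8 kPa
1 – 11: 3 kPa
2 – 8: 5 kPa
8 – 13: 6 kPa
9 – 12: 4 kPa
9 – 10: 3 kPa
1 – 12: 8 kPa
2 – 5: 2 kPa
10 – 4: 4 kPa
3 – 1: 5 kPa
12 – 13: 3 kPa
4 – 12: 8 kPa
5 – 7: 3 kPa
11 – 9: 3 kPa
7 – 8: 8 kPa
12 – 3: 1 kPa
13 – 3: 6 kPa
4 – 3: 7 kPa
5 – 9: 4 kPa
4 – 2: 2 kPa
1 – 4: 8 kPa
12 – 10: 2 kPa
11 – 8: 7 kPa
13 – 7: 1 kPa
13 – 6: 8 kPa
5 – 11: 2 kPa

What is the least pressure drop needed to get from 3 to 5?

Shortest distances from 3:
3: 0
12: 1  (via 3)
10: 3  (via 12)
13: 4  (via 12)
1: 5  (via 3)
7: 5  (via 13)
9: 5  (via 12)
4: 7  (via 3)
5: 8  (via 7)
Shortest route: 3 → 12 → 13 → 7 → 5 = 8 kPa.

8 kPa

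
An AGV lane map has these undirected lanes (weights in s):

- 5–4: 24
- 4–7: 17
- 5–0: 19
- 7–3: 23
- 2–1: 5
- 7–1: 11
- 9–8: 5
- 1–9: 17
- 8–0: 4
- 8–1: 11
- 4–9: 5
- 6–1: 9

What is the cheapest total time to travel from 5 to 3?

64 s

Settle nodes by increasing distance from 5:
5: 0
0: 19  (via 5)
8: 23  (via 0)
4: 24  (via 5)
9: 28  (via 8)
1: 34  (via 8)
2: 39  (via 1)
7: 41  (via 4)
6: 43  (via 1)
3: 64  (via 7)
Shortest route: 5 → 4 → 7 → 3 = 64 s.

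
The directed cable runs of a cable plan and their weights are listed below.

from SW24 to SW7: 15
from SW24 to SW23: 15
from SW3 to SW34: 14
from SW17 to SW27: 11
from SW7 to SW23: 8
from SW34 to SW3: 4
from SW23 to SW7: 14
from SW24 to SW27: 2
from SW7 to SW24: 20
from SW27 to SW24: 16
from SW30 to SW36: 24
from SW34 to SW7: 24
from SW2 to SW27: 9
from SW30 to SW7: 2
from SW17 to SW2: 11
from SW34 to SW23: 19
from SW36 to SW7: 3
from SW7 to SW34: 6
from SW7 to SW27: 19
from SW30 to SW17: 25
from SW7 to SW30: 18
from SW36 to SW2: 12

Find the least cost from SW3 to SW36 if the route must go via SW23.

Best SW3 to SW23: SW3–SW34–SW23 costing 33
Best SW23 to SW36: SW23–SW7–SW30–SW36 costing 56
Total via SW23: 33 + 56 = 89.

89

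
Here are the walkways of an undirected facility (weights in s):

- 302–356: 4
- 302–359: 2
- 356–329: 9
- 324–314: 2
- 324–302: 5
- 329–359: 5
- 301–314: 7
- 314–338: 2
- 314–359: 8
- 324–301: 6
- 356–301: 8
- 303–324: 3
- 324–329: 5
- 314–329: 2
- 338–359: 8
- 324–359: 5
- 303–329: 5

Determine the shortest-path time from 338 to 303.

Settle nodes by increasing distance from 338:
338: 0
314: 2  (via 338)
324: 4  (via 314)
329: 4  (via 314)
303: 7  (via 324)
Shortest route: 338 → 314 → 324 → 303 = 7 s.

7 s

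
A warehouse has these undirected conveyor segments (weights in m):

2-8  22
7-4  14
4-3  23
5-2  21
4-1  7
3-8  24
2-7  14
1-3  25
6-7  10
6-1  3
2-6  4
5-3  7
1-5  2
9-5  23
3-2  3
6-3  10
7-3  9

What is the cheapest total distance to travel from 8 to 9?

54 m

Running Dijkstra from 8:
8: 0
2: 22  (via 8)
3: 24  (via 8)
6: 26  (via 2)
1: 29  (via 6)
5: 31  (via 3)
7: 33  (via 3)
4: 36  (via 1)
9: 54  (via 5)
Shortest route: 8–3–5–9 = 54 m.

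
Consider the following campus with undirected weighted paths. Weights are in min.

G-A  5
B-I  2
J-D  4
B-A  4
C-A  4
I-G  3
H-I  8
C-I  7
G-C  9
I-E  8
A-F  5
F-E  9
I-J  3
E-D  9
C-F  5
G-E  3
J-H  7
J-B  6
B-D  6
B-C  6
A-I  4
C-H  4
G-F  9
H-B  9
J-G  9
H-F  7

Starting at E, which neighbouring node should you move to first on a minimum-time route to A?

Candidate routes:
E - G - A: 3+5 = 8
E - G - I - A: 3+3+4 = 10
E - G - I - B - A: 3+3+2+4 = 12
E - I - A: 8+4 = 12
Cheapest is E - G - A at 8 min.
So from E the first move is to G.

G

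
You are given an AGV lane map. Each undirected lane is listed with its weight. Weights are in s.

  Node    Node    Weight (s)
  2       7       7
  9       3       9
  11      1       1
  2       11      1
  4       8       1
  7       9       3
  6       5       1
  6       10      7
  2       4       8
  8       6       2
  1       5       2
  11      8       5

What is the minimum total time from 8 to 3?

Enumerating some paths:
8 → 11 → 2 → 7 → 9 → 3: 5+1+7+3+9 = 25
8 → 6 → 5 → 1 → 11 → 2 → 7 → 9 → 3: 2+1+2+1+1+7+3+9 = 26
Cheapest is 8 → 11 → 2 → 7 → 9 → 3 at 25 s.

25 s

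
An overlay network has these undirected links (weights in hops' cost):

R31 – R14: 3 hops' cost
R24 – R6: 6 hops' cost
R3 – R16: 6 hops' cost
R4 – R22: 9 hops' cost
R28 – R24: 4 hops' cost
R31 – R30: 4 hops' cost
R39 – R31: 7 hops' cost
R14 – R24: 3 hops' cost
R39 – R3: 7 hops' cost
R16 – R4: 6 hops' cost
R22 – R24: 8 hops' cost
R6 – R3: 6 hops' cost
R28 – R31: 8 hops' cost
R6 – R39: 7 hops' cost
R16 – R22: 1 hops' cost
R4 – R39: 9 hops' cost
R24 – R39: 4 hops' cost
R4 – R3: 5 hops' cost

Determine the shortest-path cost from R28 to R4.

17 hops' cost

Candidate routes:
R28 → R24 → R22 → R16 → R4: 4+8+1+6 = 19
R28 → R24 → R39 → R4: 4+4+9 = 17
The minimum is 17 hops' cost via R28 → R24 → R39 → R4.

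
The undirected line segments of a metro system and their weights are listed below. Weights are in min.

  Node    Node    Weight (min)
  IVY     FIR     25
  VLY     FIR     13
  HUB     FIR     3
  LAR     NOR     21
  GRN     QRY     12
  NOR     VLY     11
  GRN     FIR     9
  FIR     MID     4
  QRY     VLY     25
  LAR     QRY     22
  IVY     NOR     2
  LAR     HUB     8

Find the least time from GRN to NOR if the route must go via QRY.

48 min

Best GRN to QRY: GRN–QRY costing 12
Best QRY to NOR: QRY–VLY–NOR costing 36
Total via QRY: 12 + 36 = 48 min.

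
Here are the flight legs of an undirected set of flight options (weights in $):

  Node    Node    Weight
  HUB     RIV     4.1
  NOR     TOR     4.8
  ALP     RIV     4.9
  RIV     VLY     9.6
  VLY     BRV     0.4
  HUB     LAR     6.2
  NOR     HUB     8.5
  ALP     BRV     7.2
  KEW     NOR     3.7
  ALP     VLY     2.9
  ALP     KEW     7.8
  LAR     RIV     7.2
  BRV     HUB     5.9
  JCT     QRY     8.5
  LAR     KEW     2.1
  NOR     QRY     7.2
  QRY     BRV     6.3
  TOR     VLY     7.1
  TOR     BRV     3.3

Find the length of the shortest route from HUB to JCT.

$20.7

Compare a few routes:
HUB - LAR - KEW - NOR - QRY - JCT: 6.2+2.1+3.7+7.2+8.5 = 27.7
HUB - BRV - QRY - JCT: 5.9+6.3+8.5 = 20.7
HUB - NOR - QRY - JCT: 8.5+7.2+8.5 = 24.2
HUB - RIV - ALP - VLY - BRV - QRY - JCT: 4.1+4.9+2.9+0.4+6.3+8.5 = 27.1
Cheapest is HUB - BRV - QRY - JCT at $20.7.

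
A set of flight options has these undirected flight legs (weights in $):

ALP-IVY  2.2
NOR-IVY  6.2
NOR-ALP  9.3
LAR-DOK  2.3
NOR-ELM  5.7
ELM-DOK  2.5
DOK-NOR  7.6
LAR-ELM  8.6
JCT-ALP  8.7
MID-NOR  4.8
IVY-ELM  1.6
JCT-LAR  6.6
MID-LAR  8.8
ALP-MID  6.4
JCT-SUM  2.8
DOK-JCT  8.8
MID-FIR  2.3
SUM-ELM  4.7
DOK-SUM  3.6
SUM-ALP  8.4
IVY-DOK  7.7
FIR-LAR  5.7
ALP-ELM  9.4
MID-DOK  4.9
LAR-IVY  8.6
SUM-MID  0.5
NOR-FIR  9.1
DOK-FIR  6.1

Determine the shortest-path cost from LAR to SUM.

$5.9

Settle nodes by increasing distance from LAR:
LAR: 0
DOK: 2.3  (via LAR)
ELM: 4.8  (via DOK)
FIR: 5.7  (via LAR)
SUM: 5.9  (via DOK)
Shortest route: LAR → DOK → SUM = $5.9.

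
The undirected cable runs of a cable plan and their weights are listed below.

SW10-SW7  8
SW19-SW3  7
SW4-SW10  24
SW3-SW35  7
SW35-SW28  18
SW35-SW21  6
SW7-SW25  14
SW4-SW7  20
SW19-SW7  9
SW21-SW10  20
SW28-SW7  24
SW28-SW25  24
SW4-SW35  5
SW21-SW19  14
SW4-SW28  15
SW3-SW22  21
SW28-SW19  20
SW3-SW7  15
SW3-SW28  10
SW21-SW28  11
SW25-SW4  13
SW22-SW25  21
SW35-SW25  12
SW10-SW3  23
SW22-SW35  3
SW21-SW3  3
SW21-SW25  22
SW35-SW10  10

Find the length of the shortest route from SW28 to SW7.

Settle nodes by increasing distance from SW28:
SW28: 0
SW3: 10  (via SW28)
SW21: 11  (via SW28)
SW4: 15  (via SW28)
SW35: 17  (via SW3)
SW19: 17  (via SW3)
SW22: 20  (via SW35)
SW25: 24  (via SW28)
SW7: 24  (via SW28)
Shortest route: SW28 → SW7 = 24.

24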